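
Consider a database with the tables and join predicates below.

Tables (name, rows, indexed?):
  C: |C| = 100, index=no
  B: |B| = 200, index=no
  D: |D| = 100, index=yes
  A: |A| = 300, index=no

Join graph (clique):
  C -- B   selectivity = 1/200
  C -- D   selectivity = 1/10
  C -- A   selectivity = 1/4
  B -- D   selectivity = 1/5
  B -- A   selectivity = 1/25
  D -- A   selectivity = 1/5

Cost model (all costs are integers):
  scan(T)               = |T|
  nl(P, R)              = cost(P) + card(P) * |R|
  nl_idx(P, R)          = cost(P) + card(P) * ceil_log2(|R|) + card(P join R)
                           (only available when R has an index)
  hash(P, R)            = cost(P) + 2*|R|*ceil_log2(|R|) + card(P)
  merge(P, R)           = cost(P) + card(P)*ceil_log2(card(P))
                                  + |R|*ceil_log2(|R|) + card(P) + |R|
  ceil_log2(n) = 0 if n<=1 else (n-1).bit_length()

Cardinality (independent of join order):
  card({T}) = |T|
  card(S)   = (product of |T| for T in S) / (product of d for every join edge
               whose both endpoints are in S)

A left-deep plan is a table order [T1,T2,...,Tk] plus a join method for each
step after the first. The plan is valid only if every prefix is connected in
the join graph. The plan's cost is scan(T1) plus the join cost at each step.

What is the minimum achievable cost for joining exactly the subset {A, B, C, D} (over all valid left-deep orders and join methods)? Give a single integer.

7300

Selinger DP over subsets of {A,B,C,D}:
  {C}: scan cost=100, card=100
  {B}: scan cost=200, card=200
  {D}: scan cost=100, card=100
  {A}: scan cost=300, card=300
  {BC}: card=100; try (C,hash)→1800, (B,merge)→2700, (C,merge)→2800, (B,hash)→3400, (B,nl)→20100, (C,nl)→20200; best=1800 via (C,hash)
  {CD}: card=1000; try (D,hash)→1600, (C,hash)→1600, (D,merge)→1700, (C,merge)→1700, (D,nl_idx)→1800, (D,nl)→10100 …(+1); best=1600 via (D,hash)
  {AC}: card=7500; try (C,hash)→2000, (A,merge)→3900, (C,merge)→4100, (A,hash)→5600, (A,nl)→30100, (C,nl)→30300; best=2000 via (C,hash)
  {BD}: card=4000; try (D,hash)→1800, (B,merge)→2700, (D,merge)→2800, (B,hash)→3400, (D,nl_idx)→5600, (B,nl)→20100 …(+1); best=1800 via (D,hash)
  {AB}: card=2400; try (B,hash)→3800, (A,merge)→5000, (B,merge)→5100, (A,hash)→5800, (A,nl)→60200, (B,nl)→60300; best=3800 via (B,hash)
  {AD}: card=6000; try (D,hash)→2000, (A,merge)→3900, (D,merge)→4100, (A,hash)→5600, (D,nl_idx)→8400, (A,nl)→30100 …(+1); best=2000 via (D,hash)
  {BCD}: card=200; try (D,nl_idx)→2700, (D,hash)→3300, (D,merge)→3400, (B,hash)→5800, (C,hash)→7200, (D,nl)→11800 …(+4); best=2700 via (D,nl_idx)
  {ABC}: card=300; try (A,merge)→5600, (A,hash)→7300, (C,hash)→7600, (B,hash)→12700, (A,nl)→31800, (C,merge)→35800 …(+3); best=5600 via (A,merge)
  {ACD}: card=15000; try (A,hash)→8000, (C,hash)→9400, (D,hash)→10900, (A,merge)→15600, (D,nl_idx)→69500, (C,merge)→86800 …(+4); best=8000 via (A,hash)
  {ABD}: card=9600; try (D,hash)→7600, (B,hash)→11200, (A,hash)→11200, (D,nl_idx)→30200, (D,merge)→35800, (A,merge)→56800 …(+4); best=7600 via (D,hash)
  {ABCD}: card=120; try (D,hash)→7300, (A,merge)→7500, (D,nl_idx)→7820, (A,hash)→8300, (D,merge)→9400, (C,hash)→18600 …(+7); best=7300 via (D,hash)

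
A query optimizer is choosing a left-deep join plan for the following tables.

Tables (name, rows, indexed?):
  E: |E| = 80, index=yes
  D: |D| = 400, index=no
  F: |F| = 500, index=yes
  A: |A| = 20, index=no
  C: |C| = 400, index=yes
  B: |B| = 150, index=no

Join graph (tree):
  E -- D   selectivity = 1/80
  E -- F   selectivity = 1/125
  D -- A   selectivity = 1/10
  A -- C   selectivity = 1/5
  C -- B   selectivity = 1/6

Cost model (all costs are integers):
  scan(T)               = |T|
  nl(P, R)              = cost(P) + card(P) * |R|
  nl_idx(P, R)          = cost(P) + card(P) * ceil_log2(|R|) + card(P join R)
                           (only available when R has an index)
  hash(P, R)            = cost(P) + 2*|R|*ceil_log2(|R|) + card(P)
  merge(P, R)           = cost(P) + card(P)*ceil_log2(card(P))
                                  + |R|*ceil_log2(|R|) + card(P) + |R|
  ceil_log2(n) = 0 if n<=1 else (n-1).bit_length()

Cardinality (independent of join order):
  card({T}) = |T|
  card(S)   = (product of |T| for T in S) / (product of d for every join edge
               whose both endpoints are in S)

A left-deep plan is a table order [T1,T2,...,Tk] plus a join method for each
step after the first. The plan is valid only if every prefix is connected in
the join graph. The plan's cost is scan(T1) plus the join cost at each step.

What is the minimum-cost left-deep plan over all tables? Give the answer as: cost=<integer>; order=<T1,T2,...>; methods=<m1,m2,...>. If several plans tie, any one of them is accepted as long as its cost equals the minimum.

Selinger DP (subsets sized 1..n):
  {E}: scan cost=80, card=80
  {D}: scan cost=400, card=400
  {F}: scan cost=500, card=500
  {A}: scan cost=20, card=20
  {C}: scan cost=400, card=400
  {B}: scan cost=150, card=150
  {DE}: card=400; try (E,hash)→1920, (E,nl_idx)→3600, (D,merge)→4720, (E,merge)→5040, (D,hash)→7360, (D,nl)→32080 …(+1); best=1920 via (E,hash)
  {EF}: card=320; try (F,nl_idx)→1120, (E,hash)→2120, (E,nl_idx)→4320, (F,merge)→5720, (E,merge)→6140, (F,hash)→9160 …(+2); best=1120 via (F,nl_idx)
  {AD}: card=800; try (A,hash)→1000, (D,merge)→4140, (A,merge)→4520, (D,hash)→7240, (D,nl)→8020, (A,nl)→8400; best=1000 via (A,hash)
  {AC}: card=1600; try (A,hash)→1000, (C,nl_idx)→1800, (C,merge)→4140, (A,merge)→4520, (C,hash)→7240, (C,nl)→8020 …(+1); best=1000 via (A,hash)
  {BC}: card=10000; try (B,hash)→3200, (C,merge)→5500, (B,merge)→5750, (C,hash)→7500, (C,nl_idx)→11500, (C,nl)→60150 …(+1); best=3200 via (B,hash)
  {DEF}: card=1600; try (F,nl_idx)→7120, (D,merge)→8320, (D,hash)→8640, (F,merge)→10920, (F,hash)→11320, (D,nl)→129120 …(+1); best=7120 via (F,nl_idx)
  {ADE}: card=800; try (A,hash)→2520, (E,hash)→2920, (A,merge)→6040, (E,nl_idx)→7400, (A,nl)→9920, (E,merge)→10440 …(+1); best=2520 via (A,hash)
  {ACD}: card=64000; try (C,hash)→9000, (D,hash)→9800, (C,merge)→13800, (D,merge)→24200, (C,nl_idx)→72200, (C,nl)→321000 …(+1); best=9000 via (C,hash)
  {ABC}: card=40000; try (B,hash)→5000, (A,hash)→13400, (B,merge)→21550, (A,merge)→153320, (A,nl)→203200, (B,nl)→241000; best=5000 via (B,hash)
  {ADEF}: card=3200; try (A,hash)→8920, (F,hash)→12320, (F,nl_idx)→12920, (F,merge)→16320, (A,merge)→26440, (A,nl)→39120 …(+1); best=8920 via (A,hash)
  {ACDE}: card=64000; try (C,hash)→10520, (C,merge)→15320, (C,nl_idx)→73720, (E,hash)→74120, (C,nl)→322520, (E,nl_idx)→521000 …(+2); best=10520 via (C,hash)
  {ABCD}: card=1600000; try (D,hash)→52200, (B,hash)→75400, (D,merge)→689000, (B,merge)→1098350, (B,nl)→9609000, (D,nl)→16005000; best=52200 via (D,hash)
  {ACDEF}: card=256000; try (C,hash)→19320, (C,merge)→54520, (F,hash)→83520, (C,nl_idx)→293720, (F,nl_idx)→842520, (F,merge)→1103520 …(+2); best=19320 via (C,hash)
  {ABCDE}: card=1600000; try (B,hash)→76920, (B,merge)→1099870, (E,hash)→1653320, (B,nl)→9610520, (E,nl_idx)→12852200, (E,merge)→35252840 …(+1); best=76920 via (B,hash)
  {ABCDEF}: card=6400000; try (B,hash)→277720, (F,hash)→1685920, (B,merge)→4884670, (F,nl_idx)→20876920, (F,merge)→35281920, (B,nl)→38419320 …(+1); best=277720 via (B,hash)

cost=277720; order=D,E,F,A,C,B; methods=hash,nl_idx,hash,hash,hash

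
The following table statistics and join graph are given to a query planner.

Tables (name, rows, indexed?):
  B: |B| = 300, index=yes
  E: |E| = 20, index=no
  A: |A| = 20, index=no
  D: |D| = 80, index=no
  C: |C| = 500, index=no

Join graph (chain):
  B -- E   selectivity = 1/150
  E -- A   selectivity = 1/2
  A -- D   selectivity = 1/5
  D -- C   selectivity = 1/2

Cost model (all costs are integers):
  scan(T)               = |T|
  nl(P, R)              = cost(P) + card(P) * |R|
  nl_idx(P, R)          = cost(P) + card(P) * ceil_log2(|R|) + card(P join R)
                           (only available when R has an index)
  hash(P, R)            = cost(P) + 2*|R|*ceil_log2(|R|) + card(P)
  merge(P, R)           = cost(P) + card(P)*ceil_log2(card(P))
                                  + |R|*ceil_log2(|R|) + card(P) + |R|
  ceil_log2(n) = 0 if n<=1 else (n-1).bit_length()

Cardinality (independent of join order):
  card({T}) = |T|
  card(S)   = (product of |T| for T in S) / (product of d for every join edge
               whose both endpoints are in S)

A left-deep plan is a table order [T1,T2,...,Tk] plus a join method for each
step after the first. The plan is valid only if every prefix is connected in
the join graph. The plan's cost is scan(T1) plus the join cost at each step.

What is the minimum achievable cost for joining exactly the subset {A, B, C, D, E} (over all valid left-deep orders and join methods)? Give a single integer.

Selinger DP over subsets of {A,B,C,D,E}:
  {B}: scan cost=300, card=300
  {E}: scan cost=20, card=20
  {A}: scan cost=20, card=20
  {D}: scan cost=80, card=80
  {C}: scan cost=500, card=500
  {BE}: card=40; try (B,nl_idx)→240, (E,hash)→800, (B,merge)→3140, (E,merge)→3420, (B,hash)→5440, (B,nl)→6020 …(+1); best=240 via (B,nl_idx)
  {AE}: card=200; try (E,hash)→240, (A,hash)→240, (E,merge)→260, (A,merge)→260, (E,nl)→420, (A,nl)→420; best=240 via (E,hash)
  {AD}: card=320; try (A,hash)→360, (D,merge)→780, (A,merge)→840, (D,hash)→1160, (D,nl)→1620, (A,nl)→1680; best=360 via (A,hash)
  {CD}: card=20000; try (D,hash)→2120, (C,merge)→5720, (D,merge)→6140, (C,hash)→9160, (C,nl)→40080, (D,nl)→40500; best=2120 via (D,hash)
  {ABE}: card=400; try (A,hash)→480, (A,merge)→640, (A,nl)→1040, (B,nl_idx)→2440, (B,merge)→5040, (B,hash)→5840 …(+1); best=480 via (A,hash)
  {ADE}: card=3200; try (E,hash)→880, (D,hash)→1560, (D,merge)→2680, (E,merge)→3680, (E,nl)→6760, (D,nl)→16240; best=880 via (E,hash)
  {ACD}: card=80000; try (C,merge)→8560, (C,hash)→9680, (A,hash)→22320, (C,nl)→160360, (A,merge)→322240, (A,nl)→402120; best=8560 via (C,merge)
  {ABDE}: card=6400; try (D,hash)→2000, (D,merge)→5120, (B,hash)→9480, (D,nl)→32480, (B,nl_idx)→36080, (B,merge)→45480 …(+1); best=2000 via (D,hash)
  {ACDE}: card=800000; try (C,hash)→13080, (C,merge)→47480, (E,hash)→88760, (E,merge)→1448680, (C,nl)→1600880, (E,nl)→1608560; best=13080 via (C,hash)
  {ABCDE}: card=1600000; try (C,hash)→17400, (C,merge)→96600, (B,hash)→818480, (C,nl)→3202000, (B,nl_idx)→8813080, (B,merge)→16816080 …(+1); best=17400 via (C,hash)

17400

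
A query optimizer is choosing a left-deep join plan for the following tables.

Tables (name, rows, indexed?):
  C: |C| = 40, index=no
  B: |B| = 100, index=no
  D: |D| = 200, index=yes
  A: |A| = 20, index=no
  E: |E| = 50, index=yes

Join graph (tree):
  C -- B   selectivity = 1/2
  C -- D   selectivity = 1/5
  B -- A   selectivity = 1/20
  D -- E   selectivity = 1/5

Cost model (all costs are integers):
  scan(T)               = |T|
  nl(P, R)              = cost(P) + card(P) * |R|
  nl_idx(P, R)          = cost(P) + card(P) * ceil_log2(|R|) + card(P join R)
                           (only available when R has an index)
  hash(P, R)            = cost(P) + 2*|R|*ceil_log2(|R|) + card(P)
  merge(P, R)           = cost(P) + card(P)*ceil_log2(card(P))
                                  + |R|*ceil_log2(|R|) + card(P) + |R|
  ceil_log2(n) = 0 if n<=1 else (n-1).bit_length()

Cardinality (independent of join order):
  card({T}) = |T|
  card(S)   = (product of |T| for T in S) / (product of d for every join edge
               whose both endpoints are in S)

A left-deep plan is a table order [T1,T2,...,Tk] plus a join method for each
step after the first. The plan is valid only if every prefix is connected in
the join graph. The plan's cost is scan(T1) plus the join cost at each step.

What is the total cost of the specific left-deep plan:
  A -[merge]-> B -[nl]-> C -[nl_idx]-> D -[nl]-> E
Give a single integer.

4100940

step 1: scan A: cost=20, card=20
step 2: join B via merge
    card(P join B) = 20*100/(20) = 100
    cost = 20 + 20*5 + 100*7 + 20 + 100 = 940
step 3: join C via nl
    card(P join C) = 100*40/(2) = 2000
    cost = 940 + 100*40 = 4940
step 4: join D via nl_idx
    card(P join D) = 2000*200/(5) = 80000
    cost = 4940 + 2000*8 + 80000 = 100940
step 5: join E via nl
    card(P join E) = 80000*50/(5) = 800000
    cost = 100940 + 80000*50 = 4100940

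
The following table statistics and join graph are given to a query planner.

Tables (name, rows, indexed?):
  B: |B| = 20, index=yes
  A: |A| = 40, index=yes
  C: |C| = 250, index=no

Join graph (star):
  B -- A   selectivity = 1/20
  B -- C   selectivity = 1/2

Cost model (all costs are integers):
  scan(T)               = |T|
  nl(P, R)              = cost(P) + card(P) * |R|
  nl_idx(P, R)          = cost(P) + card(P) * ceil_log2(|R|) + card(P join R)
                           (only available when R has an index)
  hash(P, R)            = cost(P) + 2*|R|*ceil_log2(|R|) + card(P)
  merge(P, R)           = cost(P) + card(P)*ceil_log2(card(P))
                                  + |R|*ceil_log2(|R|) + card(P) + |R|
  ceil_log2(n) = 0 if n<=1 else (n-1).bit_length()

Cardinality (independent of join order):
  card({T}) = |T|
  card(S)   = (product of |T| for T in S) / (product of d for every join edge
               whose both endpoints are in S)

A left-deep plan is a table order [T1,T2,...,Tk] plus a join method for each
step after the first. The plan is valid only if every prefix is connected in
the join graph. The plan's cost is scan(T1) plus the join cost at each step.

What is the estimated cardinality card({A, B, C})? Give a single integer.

5000

Tables in S: A(40), B(20), C(250)
Edges inside S: B-A(d=20), B-C(d=2)
numerator = 40 * 20 * 250 = 200000
denominator = 20 * 2 = 40
card(S) = 200000 / 40 = 5000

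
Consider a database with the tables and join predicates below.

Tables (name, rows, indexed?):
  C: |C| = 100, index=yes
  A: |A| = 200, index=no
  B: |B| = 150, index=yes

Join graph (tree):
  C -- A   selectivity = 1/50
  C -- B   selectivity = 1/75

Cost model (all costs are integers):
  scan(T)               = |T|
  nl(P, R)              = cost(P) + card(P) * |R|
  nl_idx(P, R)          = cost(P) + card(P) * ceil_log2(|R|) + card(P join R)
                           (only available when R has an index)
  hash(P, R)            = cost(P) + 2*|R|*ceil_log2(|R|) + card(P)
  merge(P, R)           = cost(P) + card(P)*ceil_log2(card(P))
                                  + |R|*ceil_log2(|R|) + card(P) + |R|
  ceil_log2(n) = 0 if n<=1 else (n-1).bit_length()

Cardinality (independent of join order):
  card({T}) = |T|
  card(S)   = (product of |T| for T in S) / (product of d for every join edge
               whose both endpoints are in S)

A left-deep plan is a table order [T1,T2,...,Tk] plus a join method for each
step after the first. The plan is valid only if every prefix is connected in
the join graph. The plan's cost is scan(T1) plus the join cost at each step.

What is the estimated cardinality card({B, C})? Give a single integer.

Tables in S: B(150), C(100)
Edges inside S: C-B(d=75)
numerator = 150 * 100 = 15000
denominator = 75 = 75
card(S) = 15000 / 75 = 200

200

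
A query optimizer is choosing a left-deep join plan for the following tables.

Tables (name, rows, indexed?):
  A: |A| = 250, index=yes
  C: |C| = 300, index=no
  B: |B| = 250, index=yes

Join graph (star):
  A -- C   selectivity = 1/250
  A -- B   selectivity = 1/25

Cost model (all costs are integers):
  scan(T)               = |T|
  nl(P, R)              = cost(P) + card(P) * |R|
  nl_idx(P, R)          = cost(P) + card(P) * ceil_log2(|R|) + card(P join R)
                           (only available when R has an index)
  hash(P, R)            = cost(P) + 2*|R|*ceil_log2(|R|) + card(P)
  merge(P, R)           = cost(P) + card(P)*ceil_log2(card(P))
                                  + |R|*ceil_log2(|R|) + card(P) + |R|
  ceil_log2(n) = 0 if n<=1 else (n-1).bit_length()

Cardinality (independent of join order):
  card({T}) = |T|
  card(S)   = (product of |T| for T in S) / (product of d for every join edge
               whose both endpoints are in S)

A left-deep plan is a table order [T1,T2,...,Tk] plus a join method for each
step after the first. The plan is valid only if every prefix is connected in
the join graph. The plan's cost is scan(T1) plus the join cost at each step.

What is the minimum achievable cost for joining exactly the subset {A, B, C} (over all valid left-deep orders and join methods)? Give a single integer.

7300

Selinger DP over subsets of {A,B,C}:
  {A}: scan cost=250, card=250
  {C}: scan cost=300, card=300
  {B}: scan cost=250, card=250
  {AC}: card=300; try (A,nl_idx)→3000, (A,hash)→4600, (C,merge)→5500, (A,merge)→5550, (C,hash)→5900, (C,nl)→75250 …(+1); best=3000 via (A,nl_idx)
  {AB}: card=2500; try (B,hash)→4500, (A,hash)→4500, (B,merge)→4750, (B,nl_idx)→4750, (A,merge)→4750, (A,nl_idx)→4750 …(+2); best=4500 via (B,hash)
  {ABC}: card=3000; try (B,hash)→7300, (B,merge)→8250, (B,nl_idx)→8400, (C,hash)→12400, (C,merge)→40000, (B,nl)→78000 …(+1); best=7300 via (B,hash)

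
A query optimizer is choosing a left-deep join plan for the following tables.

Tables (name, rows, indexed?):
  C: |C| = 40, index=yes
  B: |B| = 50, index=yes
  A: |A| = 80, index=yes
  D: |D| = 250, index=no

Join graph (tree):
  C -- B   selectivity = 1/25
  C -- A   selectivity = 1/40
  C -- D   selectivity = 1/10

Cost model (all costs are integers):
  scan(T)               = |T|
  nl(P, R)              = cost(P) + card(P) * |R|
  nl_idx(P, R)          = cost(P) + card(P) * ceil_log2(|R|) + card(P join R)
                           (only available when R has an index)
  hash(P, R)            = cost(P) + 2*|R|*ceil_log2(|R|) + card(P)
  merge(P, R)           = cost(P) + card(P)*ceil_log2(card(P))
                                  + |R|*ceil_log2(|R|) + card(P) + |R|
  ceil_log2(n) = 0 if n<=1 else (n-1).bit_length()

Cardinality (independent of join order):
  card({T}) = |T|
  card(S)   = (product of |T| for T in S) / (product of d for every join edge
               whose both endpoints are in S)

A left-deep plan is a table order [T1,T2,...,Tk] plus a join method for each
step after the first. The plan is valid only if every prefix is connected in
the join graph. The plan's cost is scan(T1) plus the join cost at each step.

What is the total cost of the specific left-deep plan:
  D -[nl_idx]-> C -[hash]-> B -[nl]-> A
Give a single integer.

164350

step 1: scan D: cost=250, card=250
step 2: join C via nl_idx
    card(P join C) = 250*40/(10) = 1000
    cost = 250 + 250*6 + 1000 = 2750
step 3: join B via hash
    card(P join B) = 1000*50/(25) = 2000
    cost = 2750 + 2*50*6 + 1000 = 4350
step 4: join A via nl
    card(P join A) = 2000*80/(40) = 4000
    cost = 4350 + 2000*80 = 164350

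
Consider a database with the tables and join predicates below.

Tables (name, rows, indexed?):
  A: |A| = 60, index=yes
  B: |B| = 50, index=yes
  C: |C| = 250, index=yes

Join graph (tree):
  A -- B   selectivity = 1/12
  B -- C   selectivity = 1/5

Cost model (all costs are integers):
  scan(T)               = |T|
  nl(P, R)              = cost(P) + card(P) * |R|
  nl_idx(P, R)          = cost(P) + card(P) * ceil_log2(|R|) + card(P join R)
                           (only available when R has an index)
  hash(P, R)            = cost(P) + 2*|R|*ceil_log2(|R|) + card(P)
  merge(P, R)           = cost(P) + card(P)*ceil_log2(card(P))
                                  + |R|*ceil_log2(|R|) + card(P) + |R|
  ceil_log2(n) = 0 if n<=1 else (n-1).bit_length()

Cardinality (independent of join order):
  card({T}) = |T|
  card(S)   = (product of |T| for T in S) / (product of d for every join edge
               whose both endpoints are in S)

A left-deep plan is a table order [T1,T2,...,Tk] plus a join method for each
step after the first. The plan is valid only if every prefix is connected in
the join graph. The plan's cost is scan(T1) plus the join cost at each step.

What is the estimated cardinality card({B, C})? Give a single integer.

2500

Tables in S: B(50), C(250)
Edges inside S: B-C(d=5)
numerator = 50 * 250 = 12500
denominator = 5 = 5
card(S) = 12500 / 5 = 2500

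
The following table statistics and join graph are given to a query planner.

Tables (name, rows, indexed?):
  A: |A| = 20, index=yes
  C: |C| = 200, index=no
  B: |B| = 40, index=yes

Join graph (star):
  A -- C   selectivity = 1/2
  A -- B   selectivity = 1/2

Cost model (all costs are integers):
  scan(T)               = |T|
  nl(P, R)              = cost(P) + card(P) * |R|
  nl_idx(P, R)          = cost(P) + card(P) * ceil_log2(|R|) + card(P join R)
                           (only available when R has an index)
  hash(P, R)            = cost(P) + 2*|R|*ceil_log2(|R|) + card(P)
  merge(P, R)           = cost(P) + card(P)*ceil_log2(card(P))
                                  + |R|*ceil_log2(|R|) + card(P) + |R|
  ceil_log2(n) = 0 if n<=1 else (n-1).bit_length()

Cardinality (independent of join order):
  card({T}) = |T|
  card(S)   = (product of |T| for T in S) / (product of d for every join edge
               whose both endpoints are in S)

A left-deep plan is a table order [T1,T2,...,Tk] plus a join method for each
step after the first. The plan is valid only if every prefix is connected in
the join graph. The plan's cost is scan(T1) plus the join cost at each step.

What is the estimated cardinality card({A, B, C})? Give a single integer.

40000

Tables in S: A(20), B(40), C(200)
Edges inside S: A-C(d=2), A-B(d=2)
numerator = 20 * 40 * 200 = 160000
denominator = 2 * 2 = 4
card(S) = 160000 / 4 = 40000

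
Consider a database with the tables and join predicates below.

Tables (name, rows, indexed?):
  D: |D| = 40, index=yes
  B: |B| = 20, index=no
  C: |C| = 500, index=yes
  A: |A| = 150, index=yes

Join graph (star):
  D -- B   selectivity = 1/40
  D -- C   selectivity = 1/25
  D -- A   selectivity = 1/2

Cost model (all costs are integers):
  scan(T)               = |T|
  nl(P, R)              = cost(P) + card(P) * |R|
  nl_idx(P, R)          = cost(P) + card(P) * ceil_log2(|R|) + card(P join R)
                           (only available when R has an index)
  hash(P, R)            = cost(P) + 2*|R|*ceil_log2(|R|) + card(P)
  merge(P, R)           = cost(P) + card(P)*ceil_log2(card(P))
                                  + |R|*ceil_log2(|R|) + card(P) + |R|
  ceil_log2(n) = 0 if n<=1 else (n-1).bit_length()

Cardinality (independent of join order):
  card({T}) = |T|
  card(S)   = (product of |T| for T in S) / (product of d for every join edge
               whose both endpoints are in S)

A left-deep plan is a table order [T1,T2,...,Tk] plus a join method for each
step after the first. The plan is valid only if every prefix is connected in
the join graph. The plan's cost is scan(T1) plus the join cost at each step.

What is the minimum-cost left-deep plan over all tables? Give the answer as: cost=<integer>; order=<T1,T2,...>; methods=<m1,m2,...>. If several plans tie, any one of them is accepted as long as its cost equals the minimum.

Selinger DP (subsets sized 1..n):
  {D}: scan cost=40, card=40
  {B}: scan cost=20, card=20
  {C}: scan cost=500, card=500
  {A}: scan cost=150, card=150
  {BD}: card=20; try (D,nl_idx)→160, (B,hash)→280, (D,merge)→420, (B,merge)→440, (D,hash)→520, (D,nl)→820 …(+1); best=160 via (D,nl_idx)
  {CD}: card=800; try (C,nl_idx)→1200, (D,hash)→1480, (D,nl_idx)→4300, (C,merge)→5320, (D,merge)→5780, (C,hash)→9080 …(+2); best=1200 via (C,nl_idx)
  {AD}: card=3000; try (D,hash)→780, (A,merge)→1670, (D,merge)→1780, (A,hash)→2480, (A,nl_idx)→3360, (D,nl_idx)→4050 …(+2); best=780 via (D,hash)
  {BCD}: card=400; try (C,nl_idx)→740, (B,hash)→2200, (C,merge)→5280, (C,hash)→9180, (B,merge)→10120, (C,nl)→10160 …(+1); best=740 via (C,nl_idx)
  {ABD}: card=1500; try (A,merge)→1630, (A,nl_idx)→1820, (A,hash)→2580, (A,nl)→3160, (B,hash)→3980, (B,merge)→39900 …(+1); best=1630 via (A,merge)
  {ACD}: card=60000; try (A,hash)→4400, (A,merge)→11350, (C,hash)→12780, (C,merge)→44780, (A,nl_idx)→67600, (C,nl_idx)→87780 …(+2); best=4400 via (A,hash)
  {ABCD}: card=30000; try (A,hash)→3540, (A,merge)→6090, (C,hash)→12130, (C,merge)→24630, (A,nl_idx)→33940, (C,nl_idx)→45130 …(+5); best=3540 via (A,hash)

cost=3540; order=B,D,C,A; methods=nl_idx,nl_idx,hash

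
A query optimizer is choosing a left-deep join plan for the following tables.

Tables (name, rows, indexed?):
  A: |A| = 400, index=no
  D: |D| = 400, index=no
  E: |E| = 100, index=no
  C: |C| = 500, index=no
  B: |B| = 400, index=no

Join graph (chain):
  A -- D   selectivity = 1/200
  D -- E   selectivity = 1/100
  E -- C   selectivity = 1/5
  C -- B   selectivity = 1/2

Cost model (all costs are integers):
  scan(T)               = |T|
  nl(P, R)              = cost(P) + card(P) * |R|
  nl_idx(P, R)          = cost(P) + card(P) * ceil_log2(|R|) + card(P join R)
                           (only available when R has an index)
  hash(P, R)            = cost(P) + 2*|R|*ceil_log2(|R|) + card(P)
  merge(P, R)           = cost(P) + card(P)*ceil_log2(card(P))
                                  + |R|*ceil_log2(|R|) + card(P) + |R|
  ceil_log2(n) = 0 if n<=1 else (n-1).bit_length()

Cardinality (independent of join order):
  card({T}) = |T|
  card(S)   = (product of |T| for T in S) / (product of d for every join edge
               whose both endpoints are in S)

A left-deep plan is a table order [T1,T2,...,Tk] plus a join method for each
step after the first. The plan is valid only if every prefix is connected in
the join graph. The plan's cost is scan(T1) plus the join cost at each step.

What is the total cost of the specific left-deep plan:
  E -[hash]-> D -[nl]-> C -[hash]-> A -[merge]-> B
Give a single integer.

1698600

step 1: scan E: cost=100, card=100
step 2: join D via hash
    card(P join D) = 100*400/(100) = 400
    cost = 100 + 2*400*9 + 100 = 7400
step 3: join C via nl
    card(P join C) = 400*500/(5) = 40000
    cost = 7400 + 400*500 = 207400
step 4: join A via hash
    card(P join A) = 40000*400/(200) = 80000
    cost = 207400 + 2*400*9 + 40000 = 254600
step 5: join B via merge
    card(P join B) = 80000*400/(2) = 16000000
    cost = 254600 + 80000*17 + 400*9 + 80000 + 400 = 1698600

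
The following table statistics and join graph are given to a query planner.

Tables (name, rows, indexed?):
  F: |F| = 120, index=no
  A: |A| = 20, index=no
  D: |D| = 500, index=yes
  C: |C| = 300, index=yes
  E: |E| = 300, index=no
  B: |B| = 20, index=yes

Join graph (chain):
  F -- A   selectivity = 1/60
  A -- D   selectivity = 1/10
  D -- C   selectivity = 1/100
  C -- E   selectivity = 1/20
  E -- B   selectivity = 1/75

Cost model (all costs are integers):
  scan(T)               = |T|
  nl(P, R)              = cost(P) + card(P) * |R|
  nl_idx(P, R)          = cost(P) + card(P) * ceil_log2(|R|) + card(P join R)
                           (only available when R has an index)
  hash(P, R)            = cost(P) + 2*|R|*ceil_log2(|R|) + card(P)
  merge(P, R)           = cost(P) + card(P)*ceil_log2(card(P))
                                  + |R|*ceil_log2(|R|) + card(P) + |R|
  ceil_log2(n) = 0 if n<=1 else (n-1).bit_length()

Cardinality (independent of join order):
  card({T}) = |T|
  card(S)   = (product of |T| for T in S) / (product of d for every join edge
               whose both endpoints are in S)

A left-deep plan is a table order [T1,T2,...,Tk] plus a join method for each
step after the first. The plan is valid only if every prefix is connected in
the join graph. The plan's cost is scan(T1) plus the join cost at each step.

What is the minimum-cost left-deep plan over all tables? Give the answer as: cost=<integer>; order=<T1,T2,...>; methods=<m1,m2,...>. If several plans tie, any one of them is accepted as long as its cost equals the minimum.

cost=32800; order=E,B,C,D,A,F; methods=hash,nl_idx,hash,hash,hash

Selinger DP (subsets sized 1..n):
  {F}: scan cost=120, card=120
  {A}: scan cost=20, card=20
  {D}: scan cost=500, card=500
  {C}: scan cost=300, card=300
  {E}: scan cost=300, card=300
  {B}: scan cost=20, card=20
  {AF}: card=40; try (A,hash)→440, (F,merge)→1100, (A,merge)→1200, (F,hash)→1720, (F,nl)→2420, (A,nl)→2520; best=440 via (A,hash)
  {AD}: card=1000; try (D,nl_idx)→1200, (A,hash)→1200, (D,merge)→5140, (A,merge)→5620, (D,hash)→9040, (D,nl)→10020 …(+1); best=1200 via (D,nl_idx)
  {CD}: card=1500; try (D,nl_idx)→4500, (C,hash)→6400, (C,nl_idx)→6500, (D,merge)→8300, (C,merge)→8500, (D,hash)→9600 …(+2); best=4500 via (D,nl_idx)
  {CE}: card=4500; try (E,hash)→6000, (C,hash)→6000, (E,merge)→6300, (C,merge)→6300, (C,nl_idx)→7500, (E,nl)→90300 …(+1); best=6000 via (E,hash)
  {BE}: card=80; try (B,hash)→800, (B,nl_idx)→1880, (E,merge)→3140, (B,merge)→3420, (E,hash)→5440, (E,nl)→6020 …(+1); best=800 via (B,hash)
  {ADF}: card=2000; try (D,nl_idx)→2800, (F,hash)→3880, (D,merge)→5720, (D,hash)→9480, (F,merge)→13160, (D,nl)→20440 …(+1); best=2800 via (D,nl_idx)
  {ACD}: card=3000; try (A,hash)→6200, (C,hash)→7600, (C,nl_idx)→13200, (C,merge)→15200, (A,merge)→22620, (A,nl)→34500 …(+1); best=6200 via (A,hash)
  {CDE}: card=22500; try (E,hash)→11400, (D,hash)→19500, (E,merge)→25500, (D,nl_idx)→69000, (D,merge)→74000, (E,nl)→454500 …(+1); best=11400 via (E,hash)
  {BCE}: card=1200; try (C,nl_idx)→2720, (C,merge)→4440, (C,hash)→6280, (B,hash)→10700, (C,nl)→24800, (B,nl_idx)→29700 …(+2); best=2720 via (C,nl_idx)
  {ACDF}: card=6000; try (C,hash)→10200, (F,hash)→10880, (C,nl_idx)→26800, (C,merge)→29800, (F,merge)→46160, (F,nl)→366200 …(+1); best=10200 via (C,hash)
  {ACDE}: card=45000; try (E,hash)→14600, (A,hash)→34100, (E,merge)→48200, (A,merge)→371520, (A,nl)→461400, (E,nl)→906200; best=14600 via (E,hash)
  {BCDE}: card=6000; try (D,hash)→12920, (D,nl_idx)→19520, (D,merge)→22120, (B,hash)→34100, (B,nl_idx)→129900, (B,merge)→371520 …(+2); best=12920 via (D,hash)
  {ACDEF}: card=90000; try (E,hash)→21600, (F,hash)→61280, (E,merge)→97200, (F,merge)→780560, (E,nl)→1810200, (F,nl)→5414600; best=21600 via (E,hash)
  {ABCDE}: card=12000; try (A,hash)→19120, (B,hash)→59800, (A,merge)→97040, (A,nl)→132920, (B,nl_idx)→251600, (B,merge)→779720 …(+1); best=19120 via (A,hash)
  {ABCDEF}: card=24000; try (F,hash)→32800, (B,hash)→111800, (F,merge)→200080, (B,nl_idx)→495600, (F,nl)→1459120, (B,merge)→1641720 …(+1); best=32800 via (F,hash)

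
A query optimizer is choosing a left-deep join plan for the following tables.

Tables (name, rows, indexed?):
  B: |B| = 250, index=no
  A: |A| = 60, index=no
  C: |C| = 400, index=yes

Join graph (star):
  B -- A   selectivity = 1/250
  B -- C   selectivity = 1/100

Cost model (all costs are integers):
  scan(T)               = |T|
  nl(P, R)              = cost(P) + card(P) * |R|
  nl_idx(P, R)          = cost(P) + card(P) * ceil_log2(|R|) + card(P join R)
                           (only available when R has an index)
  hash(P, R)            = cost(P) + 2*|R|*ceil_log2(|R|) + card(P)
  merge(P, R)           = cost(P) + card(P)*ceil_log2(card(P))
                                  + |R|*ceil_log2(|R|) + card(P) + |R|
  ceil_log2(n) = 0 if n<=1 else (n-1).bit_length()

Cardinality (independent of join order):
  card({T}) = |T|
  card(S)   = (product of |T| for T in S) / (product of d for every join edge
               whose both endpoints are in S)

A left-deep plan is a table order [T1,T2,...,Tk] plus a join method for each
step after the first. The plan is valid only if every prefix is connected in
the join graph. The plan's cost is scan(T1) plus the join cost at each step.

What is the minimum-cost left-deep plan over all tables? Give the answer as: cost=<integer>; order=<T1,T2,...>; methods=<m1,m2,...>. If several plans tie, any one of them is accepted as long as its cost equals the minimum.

Selinger DP (subsets sized 1..n):
  {B}: scan cost=250, card=250
  {A}: scan cost=60, card=60
  {C}: scan cost=400, card=400
  {AB}: card=60; try (A,hash)→1220, (B,merge)→2730, (A,merge)→2920, (B,hash)→4120, (B,nl)→15060, (A,nl)→15250; best=1220 via (A,hash)
  {BC}: card=1000; try (C,nl_idx)→3500, (B,hash)→4800, (C,merge)→6500, (B,merge)→6650, (C,hash)→7700, (C,nl)→100250 …(+1); best=3500 via (C,nl_idx)
  {ABC}: card=240; try (C,nl_idx)→2000, (A,hash)→5220, (C,merge)→5640, (C,hash)→8480, (A,merge)→14920, (C,nl)→25220 …(+1); best=2000 via (C,nl_idx)

cost=2000; order=B,A,C; methods=hash,nl_idx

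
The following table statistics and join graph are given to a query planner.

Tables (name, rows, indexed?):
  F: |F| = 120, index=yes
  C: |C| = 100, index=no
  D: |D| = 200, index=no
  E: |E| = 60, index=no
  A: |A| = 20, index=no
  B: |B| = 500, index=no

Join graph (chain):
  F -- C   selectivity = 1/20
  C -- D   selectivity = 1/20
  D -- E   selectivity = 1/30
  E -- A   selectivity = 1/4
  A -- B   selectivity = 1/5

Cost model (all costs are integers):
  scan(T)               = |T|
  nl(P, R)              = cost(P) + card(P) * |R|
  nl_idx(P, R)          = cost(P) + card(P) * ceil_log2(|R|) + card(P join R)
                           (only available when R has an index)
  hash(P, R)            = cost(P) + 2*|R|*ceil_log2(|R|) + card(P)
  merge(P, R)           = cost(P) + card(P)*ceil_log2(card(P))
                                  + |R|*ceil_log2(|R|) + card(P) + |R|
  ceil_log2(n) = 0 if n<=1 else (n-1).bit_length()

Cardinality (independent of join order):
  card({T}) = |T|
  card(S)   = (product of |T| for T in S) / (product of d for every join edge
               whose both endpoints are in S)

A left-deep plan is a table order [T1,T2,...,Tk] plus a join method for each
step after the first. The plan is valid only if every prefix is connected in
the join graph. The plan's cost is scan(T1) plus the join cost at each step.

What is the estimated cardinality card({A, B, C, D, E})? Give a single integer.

1000000

Tables in S: A(20), B(500), C(100), D(200), E(60)
Edges inside S: C-D(d=20), D-E(d=30), E-A(d=4), A-B(d=5)
numerator = 20 * 500 * 100 * 200 * 60 = 12000000000
denominator = 20 * 30 * 4 * 5 = 12000
card(S) = 12000000000 / 12000 = 1000000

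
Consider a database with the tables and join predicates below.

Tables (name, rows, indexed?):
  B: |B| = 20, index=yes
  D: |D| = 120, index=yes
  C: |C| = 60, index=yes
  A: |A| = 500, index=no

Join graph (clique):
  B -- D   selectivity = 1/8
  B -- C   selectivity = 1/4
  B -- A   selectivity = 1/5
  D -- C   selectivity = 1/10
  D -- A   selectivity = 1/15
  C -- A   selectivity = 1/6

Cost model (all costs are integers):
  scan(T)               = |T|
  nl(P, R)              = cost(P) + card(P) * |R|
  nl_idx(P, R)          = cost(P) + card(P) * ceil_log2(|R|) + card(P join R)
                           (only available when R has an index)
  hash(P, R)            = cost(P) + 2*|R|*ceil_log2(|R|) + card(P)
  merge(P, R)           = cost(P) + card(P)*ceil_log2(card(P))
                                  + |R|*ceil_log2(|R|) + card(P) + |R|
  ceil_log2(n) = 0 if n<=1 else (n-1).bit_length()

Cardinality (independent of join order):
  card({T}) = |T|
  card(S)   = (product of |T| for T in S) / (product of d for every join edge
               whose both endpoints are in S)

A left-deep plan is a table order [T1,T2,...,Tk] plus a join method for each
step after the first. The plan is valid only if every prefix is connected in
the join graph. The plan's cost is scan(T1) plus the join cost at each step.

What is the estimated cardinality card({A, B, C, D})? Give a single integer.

500

Tables in S: A(500), B(20), C(60), D(120)
Edges inside S: B-D(d=8), B-C(d=4), B-A(d=5), D-C(d=10), D-A(d=15), C-A(d=6)
numerator = 500 * 20 * 60 * 120 = 72000000
denominator = 8 * 4 * 5 * 10 * 15 * 6 = 144000
card(S) = 72000000 / 144000 = 500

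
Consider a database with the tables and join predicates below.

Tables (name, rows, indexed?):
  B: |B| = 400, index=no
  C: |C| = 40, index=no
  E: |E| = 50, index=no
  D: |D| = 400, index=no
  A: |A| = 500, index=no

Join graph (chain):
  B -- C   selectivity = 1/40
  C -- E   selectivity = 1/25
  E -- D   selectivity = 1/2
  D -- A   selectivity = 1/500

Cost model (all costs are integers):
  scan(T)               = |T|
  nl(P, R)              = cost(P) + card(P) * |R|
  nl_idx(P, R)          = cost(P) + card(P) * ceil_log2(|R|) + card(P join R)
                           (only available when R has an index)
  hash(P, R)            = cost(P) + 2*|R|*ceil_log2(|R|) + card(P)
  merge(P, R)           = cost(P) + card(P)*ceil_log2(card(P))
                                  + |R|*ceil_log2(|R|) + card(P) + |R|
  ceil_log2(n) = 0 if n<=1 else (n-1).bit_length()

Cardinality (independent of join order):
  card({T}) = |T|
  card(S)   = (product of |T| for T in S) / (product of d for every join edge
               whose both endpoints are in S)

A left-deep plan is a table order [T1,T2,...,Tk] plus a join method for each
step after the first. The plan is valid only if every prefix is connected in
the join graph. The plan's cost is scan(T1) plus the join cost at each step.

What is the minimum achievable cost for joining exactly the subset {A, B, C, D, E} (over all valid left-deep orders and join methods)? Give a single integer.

Selinger DP over subsets of {A,B,C,D,E}:
  {B}: scan cost=400, card=400
  {C}: scan cost=40, card=40
  {E}: scan cost=50, card=50
  {D}: scan cost=400, card=400
  {A}: scan cost=500, card=500
  {BC}: card=400; try (C,hash)→1280, (B,merge)→4320, (C,merge)→4680, (B,hash)→7280, (B,nl)→16040, (C,nl)→16400; best=1280 via (C,hash)
  {CE}: card=80; try (C,hash)→580, (E,merge)→670, (E,hash)→680, (C,merge)→680, (E,nl)→2040, (C,nl)→2050; best=580 via (C,hash)
  {DE}: card=10000; try (E,hash)→1400, (D,merge)→4400, (E,merge)→4750, (D,hash)→7300, (D,nl)→20050, (E,nl)→20400; best=1400 via (E,hash)
  {AD}: card=400; try (D,hash)→8200, (A,merge)→9400, (D,merge)→9500, (A,hash)→9800, (A,nl)→200400, (D,nl)→200500; best=8200 via (D,hash)
  {BCE}: card=800; try (E,hash)→2280, (B,merge)→5220, (E,merge)→5630, (B,hash)→7860, (E,nl)→21280, (B,nl)→32580; best=2280 via (E,hash)
  {CDE}: card=16000; try (D,merge)→5220, (D,hash)→7860, (C,hash)→11880, (D,nl)→32580, (C,merge)→151680, (C,nl)→401400; best=5220 via (D,merge)
  {ADE}: card=10000; try (E,hash)→9200, (E,merge)→12550, (A,hash)→20400, (E,nl)→28200, (A,merge)→156400, (A,nl)→5001400; best=9200 via (E,hash)
  {BCDE}: card=160000; try (D,hash)→10280, (D,merge)→15080, (B,hash)→28420, (B,merge)→249220, (D,nl)→322280, (B,nl)→6405220; best=10280 via (D,hash)
  {ACDE}: card=16000; try (C,hash)→19680, (A,hash)→30220, (C,merge)→159480, (A,merge)→250220, (C,nl)→409200, (A,nl)→8005220; best=19680 via (C,hash)
  {ABCDE}: card=160000; try (B,hash)→42880, (A,hash)→179280, (B,merge)→263680, (A,merge)→3055280, (B,nl)→6419680, (A,nl)→80010280; best=42880 via (B,hash)

42880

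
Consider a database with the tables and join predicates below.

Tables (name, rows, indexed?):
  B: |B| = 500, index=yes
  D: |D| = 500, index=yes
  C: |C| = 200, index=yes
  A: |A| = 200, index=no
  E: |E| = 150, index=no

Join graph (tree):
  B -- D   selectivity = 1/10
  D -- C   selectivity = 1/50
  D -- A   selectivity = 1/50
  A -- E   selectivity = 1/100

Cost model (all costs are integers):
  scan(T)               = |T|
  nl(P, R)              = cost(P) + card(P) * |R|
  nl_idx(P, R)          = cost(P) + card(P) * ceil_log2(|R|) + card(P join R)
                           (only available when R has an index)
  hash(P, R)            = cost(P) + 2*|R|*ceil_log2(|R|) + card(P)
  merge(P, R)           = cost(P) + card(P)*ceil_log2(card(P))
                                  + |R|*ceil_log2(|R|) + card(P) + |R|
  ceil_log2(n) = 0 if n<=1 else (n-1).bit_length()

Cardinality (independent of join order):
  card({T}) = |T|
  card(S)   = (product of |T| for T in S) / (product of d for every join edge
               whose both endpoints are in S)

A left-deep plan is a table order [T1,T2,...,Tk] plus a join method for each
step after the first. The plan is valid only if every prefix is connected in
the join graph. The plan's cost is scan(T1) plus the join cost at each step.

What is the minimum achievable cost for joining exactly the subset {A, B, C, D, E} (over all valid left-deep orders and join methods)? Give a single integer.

Selinger DP over subsets of {A,B,C,D,E}:
  {B}: scan cost=500, card=500
  {D}: scan cost=500, card=500
  {C}: scan cost=200, card=200
  {A}: scan cost=200, card=200
  {E}: scan cost=150, card=150
  {BD}: card=25000; try (D,hash)→10000, (B,hash)→10000, (D,merge)→10500, (B,merge)→10500, (D,nl_idx)→30000, (B,nl_idx)→30000 …(+2); best=10000 via (D,hash)
  {CD}: card=2000; try (D,nl_idx)→4000, (C,hash)→4200, (C,nl_idx)→6500, (D,merge)→7000, (C,merge)→7300, (D,hash)→9400 …(+2); best=4000 via (D,nl_idx)
  {AD}: card=2000; try (D,nl_idx)→4000, (A,hash)→4200, (D,merge)→7000, (A,merge)→7300, (D,hash)→9400, (D,nl)→100200 …(+1); best=4000 via (D,nl_idx)
  {AE}: card=300; try (E,hash)→2800, (A,merge)→3300, (E,merge)→3350, (A,hash)→3500, (A,nl)→30150, (E,nl)→30200; best=2800 via (E,hash)
  {BCD}: card=100000; try (B,hash)→15000, (B,merge)→33000, (C,hash)→38200, (B,nl_idx)→122000, (C,nl_idx)→310000, (C,merge)→411800 …(+2); best=15000 via (B,hash)
  {ABD}: card=100000; try (B,hash)→15000, (B,merge)→33000, (A,hash)→38200, (B,nl_idx)→122000, (A,merge)→411800, (B,nl)→1004000 …(+1); best=15000 via (B,hash)
  {ACD}: card=8000; try (C,hash)→9200, (A,hash)→9200, (C,nl_idx)→28000, (C,merge)→29800, (A,merge)→29800, (C,nl)→404000 …(+1); best=9200 via (C,hash)
  {ADE}: card=3000; try (E,hash)→8400, (D,nl_idx)→8500, (D,merge)→10800, (D,hash)→12100, (E,merge)→29350, (D,nl)→152800 …(+1); best=8400 via (E,hash)
  {ABCD}: card=400000; try (B,hash)→26200, (C,hash)→118200, (A,hash)→118200, (B,merge)→126200, (B,nl_idx)→481200, (C,nl_idx)→1215000 …(+5); best=26200 via (B,hash)
  {ABDE}: card=150000; try (B,hash)→20400, (B,merge)→52400, (E,hash)→117400, (B,nl_idx)→185400, (B,nl)→1508400, (E,merge)→1816350 …(+1); best=20400 via (B,hash)
  {ACDE}: card=12000; try (C,hash)→14600, (E,hash)→19600, (C,nl_idx)→44400, (C,merge)→49200, (E,merge)→122550, (C,nl)→608400 …(+1); best=14600 via (C,hash)
  {ABCDE}: card=600000; try (B,hash)→35600, (C,hash)→173600, (B,merge)→199600, (E,hash)→428600, (B,nl_idx)→722600, (C,nl_idx)→1820400 …(+5); best=35600 via (B,hash)

35600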